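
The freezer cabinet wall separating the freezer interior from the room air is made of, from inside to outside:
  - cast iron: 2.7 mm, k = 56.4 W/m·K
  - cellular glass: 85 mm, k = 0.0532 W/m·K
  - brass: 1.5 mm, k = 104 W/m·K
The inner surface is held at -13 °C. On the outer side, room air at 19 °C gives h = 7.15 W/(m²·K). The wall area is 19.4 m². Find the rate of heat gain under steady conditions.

Q ≈ 357 W

Treating each layer as a thermal resistance in series:
R_cast iron = L/(kA) = 0.0027/(56.4×19.4) = 2.468×10^-6 K/W
R_cellular glass = L/(kA) = 0.085/(0.0532×19.4) = 0.08236 K/W
R_brass = L/(kA) = 0.0015/(104×19.4) = 7.435×10^-7 K/W
R_outer film = 1/(h_o·A) = 1/(7.15×19.4) = 0.007209 K/W
R_total = 0.08957 K/W
Q = ΔT / R_total = 32 / 0.08957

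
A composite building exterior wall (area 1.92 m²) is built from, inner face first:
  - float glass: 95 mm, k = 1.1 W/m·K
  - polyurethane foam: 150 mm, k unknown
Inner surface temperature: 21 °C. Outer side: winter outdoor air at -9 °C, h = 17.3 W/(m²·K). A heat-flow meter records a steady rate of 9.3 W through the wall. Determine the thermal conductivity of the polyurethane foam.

k ≈ 0.0248 W/(m·K)

Series thermal resistances:
R_float glass = L/(kA) = 0.095/(1.1×1.92) = 0.04498 K/W
R_outer film = 1/(h_o·A) = 1/(17.3×1.92) = 0.03011 K/W
Sum of known resistances R_other = 0.07509 K/W
Total R = ΔT/Q = 30/9.3 = 3.226 K/W
R_polyurethane foam = R_total − R_other = 3.151 K/W
k = L/(R·A) = 0.15/(3.151×1.92)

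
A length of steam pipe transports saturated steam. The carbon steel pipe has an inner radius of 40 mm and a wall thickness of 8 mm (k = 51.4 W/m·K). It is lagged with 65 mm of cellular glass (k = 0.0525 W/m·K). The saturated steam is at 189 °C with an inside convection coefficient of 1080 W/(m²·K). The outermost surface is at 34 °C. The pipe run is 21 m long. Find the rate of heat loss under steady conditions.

Cylindrical conduction, so R = ln(r₂/r₁)/(2πkL) per layer, in series:
R_inner film = 1/(h_i·2πr₁L) = 1/(1080×2π×0.04×21) = 1.754×10^-4 K/W
R_carbon steel pipe wall = ln(48/40)/(2π×51.4×21) = 2.688×10^-5 K/W
R_cellular glass = ln(113/48)/(2π×0.0525×21) = 0.1236 K/W
R_total = 0.1238 K/W
Q = ΔT/R_total = 155/0.1238

Q ≈ 1250 W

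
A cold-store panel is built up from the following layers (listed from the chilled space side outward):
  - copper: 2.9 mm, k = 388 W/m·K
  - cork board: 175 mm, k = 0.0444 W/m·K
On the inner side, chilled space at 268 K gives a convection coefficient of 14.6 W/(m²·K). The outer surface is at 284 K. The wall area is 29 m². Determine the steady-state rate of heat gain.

Q ≈ 116 W

Model the wall as resistances in series:
R_inner film = 1/(h_i·A) = 1/(14.6×29) = 0.002362 K/W
R_copper = L/(kA) = 0.0029/(388×29) = 2.577×10^-7 K/W
R_cork board = L/(kA) = 0.175/(0.0444×29) = 0.1359 K/W
R_total = 0.1383 K/W
Q = ΔT / R_total = 16 / 0.1383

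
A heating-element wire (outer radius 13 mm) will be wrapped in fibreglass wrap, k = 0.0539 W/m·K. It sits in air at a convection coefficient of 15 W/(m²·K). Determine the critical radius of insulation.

For a cylinder r_cr = k/h = 0.0539/15
r_cr = 3.59 mm; since the bare radius (13 mm) is above r_cr, any added insulation will reduce heat loss.

r_cr ≈ 3.59 mm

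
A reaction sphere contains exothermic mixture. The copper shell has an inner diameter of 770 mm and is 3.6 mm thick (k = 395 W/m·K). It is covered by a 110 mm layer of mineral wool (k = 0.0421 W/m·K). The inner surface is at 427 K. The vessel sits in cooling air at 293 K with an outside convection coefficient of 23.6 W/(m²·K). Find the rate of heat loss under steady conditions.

Q ≈ 123 W

Spherical conduction: R = (1/r_in − 1/r_out)/(4πk) per layer; series-sum.
R_copper shell = (1/0.385 − 1/0.3886)/(4π×395) = 4.848×10^-6 K/W
R_mineral wool = (1/0.3886 − 1/0.4986)/(4π×0.0421) = 1.073 K/W
R_outer film = 1/(h·4πr_o²) = 1/(23.6×4π×0.4986²) = 0.01356 K/W
R_total = 1.087 K/W
Q = ΔT/R_total = 134/1.087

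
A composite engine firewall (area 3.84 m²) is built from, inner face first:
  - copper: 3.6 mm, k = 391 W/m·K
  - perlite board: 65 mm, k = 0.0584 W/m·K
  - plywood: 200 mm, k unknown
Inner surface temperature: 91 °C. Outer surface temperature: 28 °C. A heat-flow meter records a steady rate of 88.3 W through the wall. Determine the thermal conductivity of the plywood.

Model the wall as resistances in series:
R_copper = L/(kA) = 0.0036/(391×3.84) = 2.398×10^-6 K/W
R_perlite board = L/(kA) = 0.065/(0.0584×3.84) = 0.2898 K/W
Sum of known resistances R_other = 0.2898 K/W
Total R = ΔT/Q = 63/88.3 = 0.7135 K/W
R_plywood = R_total − R_other = 0.4236 K/W
k = L/(R·A) = 0.2/(0.4236×3.84)

k ≈ 0.123 W/(m·K)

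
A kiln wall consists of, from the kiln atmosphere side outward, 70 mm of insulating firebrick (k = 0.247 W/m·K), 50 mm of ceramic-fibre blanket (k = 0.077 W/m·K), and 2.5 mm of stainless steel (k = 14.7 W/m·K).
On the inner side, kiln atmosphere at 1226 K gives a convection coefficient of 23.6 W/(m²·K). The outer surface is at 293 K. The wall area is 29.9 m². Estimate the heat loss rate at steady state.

Treating each layer as a thermal resistance in series:
R_inner film = 1/(h_i·A) = 1/(23.6×29.9) = 0.001417 K/W
R_insulating firebrick = L/(kA) = 0.07/(0.247×29.9) = 0.009478 K/W
R_ceramic-fibre blanket = L/(kA) = 0.05/(0.077×29.9) = 0.02172 K/W
R_stainless steel = L/(kA) = 0.0025/(14.7×29.9) = 5.688×10^-6 K/W
R_total = 0.03262 K/W
Q = ΔT / R_total = 933 / 0.03262

Q ≈ 28600 W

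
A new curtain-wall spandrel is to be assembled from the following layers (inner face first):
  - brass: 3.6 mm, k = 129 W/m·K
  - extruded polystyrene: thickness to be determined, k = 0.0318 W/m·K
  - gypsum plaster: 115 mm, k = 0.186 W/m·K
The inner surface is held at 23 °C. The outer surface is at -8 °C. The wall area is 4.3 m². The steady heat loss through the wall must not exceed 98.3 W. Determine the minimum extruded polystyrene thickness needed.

L ≈ 23.5 mm

Using the resistance-network approach (series):
R_brass = L/(kA) = 0.0036/(129×4.3) = 6.49×10^-6 K/W
R_gypsum plaster = L/(kA) = 0.115/(0.186×4.3) = 0.1438 K/W
Sum of the known resistances R_other = 0.1438 K/W
Required total resistance R_tot = ΔT/Q_allow = 31/98.3 = 0.3154 K/W
R_extruded polystyrene = R_tot − R_other = 0.1716 K/W
L = R·k·A = 0.1716×0.0318×4.3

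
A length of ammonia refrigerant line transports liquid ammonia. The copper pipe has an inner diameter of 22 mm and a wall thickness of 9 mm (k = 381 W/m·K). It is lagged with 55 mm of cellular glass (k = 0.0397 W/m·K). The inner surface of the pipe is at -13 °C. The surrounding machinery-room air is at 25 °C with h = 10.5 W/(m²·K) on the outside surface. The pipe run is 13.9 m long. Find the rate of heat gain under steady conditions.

Q ≈ 96 W

Cylindrical conduction, so R = ln(r₂/r₁)/(2πkL) per layer, in series:
R_copper pipe wall = ln(20/11)/(2π×381×13.9) = 1.797×10^-5 K/W
R_cellular glass = ln(75/20)/(2π×0.0397×13.9) = 0.3812 K/W
R_outer film = 1/(h_o·2πr_oL) = 1/(10.5×2π×0.075×13.9) = 0.01454 K/W
R_total = 0.3958 K/W
Q = ΔT/R_total = 38/0.3958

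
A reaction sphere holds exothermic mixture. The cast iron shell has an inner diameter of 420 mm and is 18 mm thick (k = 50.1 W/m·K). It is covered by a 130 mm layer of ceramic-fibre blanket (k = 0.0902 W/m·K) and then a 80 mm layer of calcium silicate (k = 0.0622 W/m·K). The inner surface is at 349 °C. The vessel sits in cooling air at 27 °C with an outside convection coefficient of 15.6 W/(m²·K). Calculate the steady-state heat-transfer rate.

Each spherical layer contributes R = (1/r_i − 1/r_o)/(4πk):
R_cast iron shell = (1/0.21 − 1/0.228)/(4π×50.1) = 5.971×10^-4 K/W
R_ceramic-fibre blanket = (1/0.228 − 1/0.358)/(4π×0.0902) = 1.405 K/W
R_calcium silicate = (1/0.358 − 1/0.438)/(4π×0.0622) = 0.6527 K/W
R_outer film = 1/(h·4πr_o²) = 1/(15.6×4π×0.438²) = 0.02659 K/W
R_total = 2.085 K/W
Q = ΔT/R_total = 322/2.085

Q ≈ 154 W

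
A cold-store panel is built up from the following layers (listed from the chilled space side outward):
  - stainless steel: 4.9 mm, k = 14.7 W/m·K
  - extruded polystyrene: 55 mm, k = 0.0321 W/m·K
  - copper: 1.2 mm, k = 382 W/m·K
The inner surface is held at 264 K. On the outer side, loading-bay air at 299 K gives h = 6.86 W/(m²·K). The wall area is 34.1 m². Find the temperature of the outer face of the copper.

Series thermal resistances:
R_stainless steel = L/(kA) = 0.0049/(14.7×34.1) = 9.775×10^-6 K/W
R_extruded polystyrene = L/(kA) = 0.055/(0.0321×34.1) = 0.05025 K/W
R_copper = L/(kA) = 0.0012/(382×34.1) = 9.212×10^-8 K/W
R_outer film = 1/(h_o·A) = 1/(6.86×34.1) = 0.004275 K/W
R_total = 0.05453 K/W;  Q = ΔT/R_total = 35/0.05453 = 641.8 W
T_interface = T_inner + Q·ΣR(inner→interface) = 264 + 642×0.05026

T ≈ 296 K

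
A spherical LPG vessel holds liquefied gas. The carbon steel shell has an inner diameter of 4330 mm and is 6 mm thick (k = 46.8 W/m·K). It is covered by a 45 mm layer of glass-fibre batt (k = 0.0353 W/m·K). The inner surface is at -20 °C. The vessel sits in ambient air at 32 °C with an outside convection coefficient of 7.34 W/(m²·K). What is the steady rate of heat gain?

Q ≈ 2230 W

For a spherical shell R = (1/r₁ − 1/r₂)/(4πk); film R = 1/(h·4πr²). In series:
R_carbon steel shell = (1/2.165 − 1/2.171)/(4π×46.8) = 2.171×10^-6 K/W
R_glass-fibre batt = (1/2.171 − 1/2.216)/(4π×0.0353) = 0.02109 K/W
R_outer film = 1/(h·4πr_o²) = 1/(7.34×4π×2.216²) = 0.002208 K/W
R_total = 0.0233 K/W
Q = ΔT/R_total = 52/0.0233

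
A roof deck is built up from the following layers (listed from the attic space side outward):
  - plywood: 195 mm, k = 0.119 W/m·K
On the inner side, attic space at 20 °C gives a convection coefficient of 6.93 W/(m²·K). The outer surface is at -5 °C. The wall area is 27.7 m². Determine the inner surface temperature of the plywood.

T ≈ 18 °C

Series thermal resistances:
R_inner film = 1/(h_i·A) = 1/(6.93×27.7) = 0.005209 K/W
R_plywood = L/(kA) = 0.195/(0.119×27.7) = 0.05916 K/W
R_total = 0.06437 K/W;  Q = ΔT/R_total = 25/0.06437 = 388.4 W
T_interface = T_inner − Q·ΣR(inner→interface) = 20 − 388×0.005209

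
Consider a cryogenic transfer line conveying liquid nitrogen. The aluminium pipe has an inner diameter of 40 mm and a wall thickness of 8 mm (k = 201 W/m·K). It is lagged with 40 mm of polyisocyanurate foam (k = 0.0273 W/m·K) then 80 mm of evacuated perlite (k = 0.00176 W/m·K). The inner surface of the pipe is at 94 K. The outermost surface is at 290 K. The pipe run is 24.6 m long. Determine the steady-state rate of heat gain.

Q ≈ 63.9 W

Cylindrical conduction, so R = ln(r₂/r₁)/(2πkL) per layer, in series:
R_aluminium pipe wall = ln(28/20)/(2π×201×24.6) = 1.083×10^-5 K/W
R_polyisocyanurate foam = ln(68/28)/(2π×0.0273×24.6) = 0.2103 K/W
R_evacuated perlite = ln(148/68)/(2π×0.00176×24.6) = 2.859 K/W
R_total = 3.069 K/W
Q = ΔT/R_total = 196/3.069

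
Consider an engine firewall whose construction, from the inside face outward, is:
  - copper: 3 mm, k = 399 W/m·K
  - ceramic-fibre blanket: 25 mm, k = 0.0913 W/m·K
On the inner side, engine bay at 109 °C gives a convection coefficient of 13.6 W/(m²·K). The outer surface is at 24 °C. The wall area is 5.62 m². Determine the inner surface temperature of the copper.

T ≈ 91 °C

Model the wall as resistances in series:
R_inner film = 1/(h_i·A) = 1/(13.6×5.62) = 0.01308 K/W
R_copper = L/(kA) = 0.003/(399×5.62) = 1.338×10^-6 K/W
R_ceramic-fibre blanket = L/(kA) = 0.025/(0.0913×5.62) = 0.04872 K/W
R_total = 0.06181 K/W;  Q = ΔT/R_total = 85/0.06181 = 1375 W
T_interface = T_inner − Q·ΣR(inner→interface) = 109 − 1380×0.01308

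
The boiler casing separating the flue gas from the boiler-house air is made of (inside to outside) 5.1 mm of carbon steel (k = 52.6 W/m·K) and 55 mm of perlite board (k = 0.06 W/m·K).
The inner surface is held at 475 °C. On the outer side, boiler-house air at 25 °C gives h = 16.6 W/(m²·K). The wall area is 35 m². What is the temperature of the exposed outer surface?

Using the resistance-network approach (series):
R_carbon steel = L/(kA) = 0.0051/(52.6×35) = 2.77×10^-6 K/W
R_perlite board = L/(kA) = 0.055/(0.06×35) = 0.02619 K/W
R_outer film = 1/(h_o·A) = 1/(16.6×35) = 0.001721 K/W
R_total = 0.02791 K/W;  Q = ΔT/R_total = 450/0.02791 = 16120 W
T_interface = T_inner − Q·ΣR(inner→interface) = 475 − 16100×0.02619

T ≈ 52.7 °C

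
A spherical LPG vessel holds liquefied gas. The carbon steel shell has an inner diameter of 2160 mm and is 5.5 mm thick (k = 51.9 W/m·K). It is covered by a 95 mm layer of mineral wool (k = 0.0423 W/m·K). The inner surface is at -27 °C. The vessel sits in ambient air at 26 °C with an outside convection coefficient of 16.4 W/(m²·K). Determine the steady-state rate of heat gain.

Each spherical layer contributes R = (1/r_i − 1/r_o)/(4πk):
R_carbon steel shell = (1/1.08 − 1/1.0855)/(4π×51.9) = 7.193×10^-6 K/W
R_mineral wool = (1/1.0855 − 1/1.1805)/(4π×0.0423) = 0.1395 K/W
R_outer film = 1/(h·4πr_o²) = 1/(16.4×4π×1.1805²) = 0.003482 K/W
R_total = 0.143 K/W
Q = ΔT/R_total = 53/0.143

Q ≈ 371 W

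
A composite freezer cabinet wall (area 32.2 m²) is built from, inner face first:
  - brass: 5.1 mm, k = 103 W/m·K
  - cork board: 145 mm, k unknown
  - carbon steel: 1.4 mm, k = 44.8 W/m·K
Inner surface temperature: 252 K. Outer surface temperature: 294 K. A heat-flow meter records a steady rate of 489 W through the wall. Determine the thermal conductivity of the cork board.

k ≈ 0.0524 W/(m·K)

Model the wall as resistances in series:
R_brass = L/(kA) = 0.0051/(103×32.2) = 1.538×10^-6 K/W
R_carbon steel = L/(kA) = 0.0014/(44.8×32.2) = 9.705×10^-7 K/W
Sum of known resistances R_other = 2.508×10^-6 K/W
Total R = ΔT/Q = 42/489 = 0.08589 K/W
R_cork board = R_total − R_other = 0.08589 K/W
k = L/(R·A) = 0.145/(0.08589×32.2)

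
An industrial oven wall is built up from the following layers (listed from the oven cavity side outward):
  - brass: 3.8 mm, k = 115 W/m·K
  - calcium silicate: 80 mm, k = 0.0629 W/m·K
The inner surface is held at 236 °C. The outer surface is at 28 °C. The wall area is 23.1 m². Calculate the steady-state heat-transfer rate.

Using the resistance-network approach (series):
R_brass = L/(kA) = 0.0038/(115×23.1) = 1.43×10^-6 K/W
R_calcium silicate = L/(kA) = 0.08/(0.0629×23.1) = 0.05506 K/W
R_total = 0.05506 K/W
Q = ΔT / R_total = 208 / 0.05506

Q ≈ 3780 W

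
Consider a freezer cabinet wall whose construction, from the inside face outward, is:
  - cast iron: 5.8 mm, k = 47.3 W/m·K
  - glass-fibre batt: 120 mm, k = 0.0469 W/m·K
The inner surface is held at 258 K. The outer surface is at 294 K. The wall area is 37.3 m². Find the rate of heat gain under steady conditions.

Q ≈ 525 W

Using the resistance-network approach (series):
R_cast iron = L/(kA) = 0.0058/(47.3×37.3) = 3.287×10^-6 K/W
R_glass-fibre batt = L/(kA) = 0.12/(0.0469×37.3) = 0.0686 K/W
R_total = 0.0686 K/W
Q = ΔT / R_total = 36 / 0.0686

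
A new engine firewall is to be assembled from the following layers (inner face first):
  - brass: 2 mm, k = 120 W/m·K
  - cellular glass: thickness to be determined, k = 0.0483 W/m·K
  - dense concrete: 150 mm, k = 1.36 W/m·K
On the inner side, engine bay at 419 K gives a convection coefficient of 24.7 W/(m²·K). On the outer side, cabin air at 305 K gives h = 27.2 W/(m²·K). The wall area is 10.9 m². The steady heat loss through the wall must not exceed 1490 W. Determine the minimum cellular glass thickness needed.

L ≈ 31.2 mm

Thermal resistances in series:
R_inner film = 1/(h_i·A) = 1/(24.7×10.9) = 0.003714 K/W
R_brass = L/(kA) = 0.002/(120×10.9) = 1.529×10^-6 K/W
R_dense concrete = L/(kA) = 0.15/(1.36×10.9) = 0.01012 K/W
R_outer film = 1/(h_o·A) = 1/(27.2×10.9) = 0.003373 K/W
Sum of the known resistances R_other = 0.01721 K/W
Required total resistance R_tot = ΔT/Q_allow = 114/1490 = 0.07651 K/W
R_cellular glass = R_tot − R_other = 0.0593 K/W
L = R·k·A = 0.0593×0.0483×10.9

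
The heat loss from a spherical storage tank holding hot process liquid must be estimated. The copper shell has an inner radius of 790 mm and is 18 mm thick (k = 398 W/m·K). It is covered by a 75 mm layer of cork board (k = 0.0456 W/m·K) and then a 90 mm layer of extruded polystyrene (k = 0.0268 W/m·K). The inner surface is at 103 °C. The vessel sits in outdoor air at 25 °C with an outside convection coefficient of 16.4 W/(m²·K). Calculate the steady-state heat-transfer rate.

Q ≈ 156 W

Spherical conduction: R = (1/r_in − 1/r_out)/(4πk) per layer; series-sum.
R_copper shell = (1/0.79 − 1/0.808)/(4π×398) = 5.638×10^-6 K/W
R_cork board = (1/0.808 − 1/0.883)/(4π×0.0456) = 0.1834 K/W
R_extruded polystyrene = (1/0.883 − 1/0.973)/(4π×0.0268) = 0.311 K/W
R_outer film = 1/(h·4πr_o²) = 1/(16.4×4π×0.973²) = 0.005125 K/W
R_total = 0.4996 K/W
Q = ΔT/R_total = 78/0.4996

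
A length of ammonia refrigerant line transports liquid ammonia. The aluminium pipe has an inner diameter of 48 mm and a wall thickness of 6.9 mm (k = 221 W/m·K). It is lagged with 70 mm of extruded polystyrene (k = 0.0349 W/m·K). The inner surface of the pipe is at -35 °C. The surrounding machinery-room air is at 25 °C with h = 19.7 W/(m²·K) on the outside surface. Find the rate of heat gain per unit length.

Cylindrical conduction, so R = ln(r₂/r₁)/(2πkL) per layer, in series:
R_aluminium pipe wall = ln(30.9/24)/(2π×221×1) = 1.82×10^-4 K/W
R_extruded polystyrene = ln(100.9/30.9)/(2π×0.0349×1) = 5.397 K/W
R_outer film = 1/(h_o·2πr_oL) = 1/(19.7×2π×0.1009×1) = 0.08007 K/W
R_total = 5.477 K/W
Q = ΔT/R_total = 60/5.477

q′ ≈ 11 W/m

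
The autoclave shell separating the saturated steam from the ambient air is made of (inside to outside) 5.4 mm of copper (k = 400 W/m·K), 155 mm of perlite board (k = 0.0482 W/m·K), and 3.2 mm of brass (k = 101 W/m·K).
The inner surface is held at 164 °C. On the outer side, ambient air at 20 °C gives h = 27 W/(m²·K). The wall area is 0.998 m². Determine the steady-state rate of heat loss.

Model the wall as resistances in series:
R_copper = L/(kA) = 0.0054/(400×0.998) = 1.353×10^-5 K/W
R_perlite board = L/(kA) = 0.155/(0.0482×0.998) = 3.222 K/W
R_brass = L/(kA) = 0.0032/(101×0.998) = 3.175×10^-5 K/W
R_outer film = 1/(h_o·A) = 1/(27×0.998) = 0.03711 K/W
R_total = 3.259 K/W
Q = ΔT / R_total = 144 / 3.259

Q ≈ 44.2 W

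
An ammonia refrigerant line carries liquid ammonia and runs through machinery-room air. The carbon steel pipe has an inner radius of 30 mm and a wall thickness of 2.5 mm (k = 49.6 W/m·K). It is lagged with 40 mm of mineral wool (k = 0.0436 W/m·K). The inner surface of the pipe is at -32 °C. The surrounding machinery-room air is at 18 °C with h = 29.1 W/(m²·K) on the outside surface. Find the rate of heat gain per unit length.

q′ ≈ 16.6 W/m

Treating each annulus and film as a series resistance:
R_carbon steel pipe wall = ln(32.5/30)/(2π×49.6×1) = 2.568×10^-4 K/W
R_mineral wool = ln(72.5/32.5)/(2π×0.0436×1) = 2.929 K/W
R_outer film = 1/(h_o·2πr_oL) = 1/(29.1×2π×0.0725×1) = 0.07544 K/W
R_total = 3.005 K/W
Q = ΔT/R_total = 50/3.005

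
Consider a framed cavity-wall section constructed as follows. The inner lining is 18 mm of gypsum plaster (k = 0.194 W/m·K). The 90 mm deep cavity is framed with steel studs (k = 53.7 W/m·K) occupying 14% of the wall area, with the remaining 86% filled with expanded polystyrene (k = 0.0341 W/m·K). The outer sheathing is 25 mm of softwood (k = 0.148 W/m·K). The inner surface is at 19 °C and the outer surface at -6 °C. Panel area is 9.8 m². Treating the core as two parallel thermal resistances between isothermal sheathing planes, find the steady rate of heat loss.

Sheathing layers in series; stud and cavity paths in parallel between them.
R_inner = 0.018/(0.194×9.8) = 0.009468 K/W
R_stud  = 0.09/(53.7×0.14×9.8) = 0.001222 K/W
R_cav   = 0.09/(0.0341×0.86×9.8) = 0.3132 K/W
1/R_core = 1/R_stud + 1/R_cav → R_core = 0.001217 K/W
R_outer = 0.025/(0.148×9.8) = 0.01724 K/W
R_total = 0.02792 K/W
Q = ΔT/R_total = 25/0.02792

Q ≈ 895 W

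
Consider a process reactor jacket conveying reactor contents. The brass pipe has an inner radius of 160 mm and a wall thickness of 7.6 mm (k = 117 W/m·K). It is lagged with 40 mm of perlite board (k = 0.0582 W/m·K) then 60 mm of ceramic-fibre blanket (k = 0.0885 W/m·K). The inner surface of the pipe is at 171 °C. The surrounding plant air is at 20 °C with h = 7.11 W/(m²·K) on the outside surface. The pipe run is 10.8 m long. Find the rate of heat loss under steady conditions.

For a radial system each layer contributes R = ln(r_out/r_in)/(2πkL); films add R = 1/(hA).
R_brass pipe wall = ln(167.6/160)/(2π×117×10.8) = 5.845×10^-6 K/W
R_perlite board = ln(207.6/167.6)/(2π×0.0582×10.8) = 0.05419 K/W
R_ceramic-fibre blanket = ln(267.6/207.6)/(2π×0.0885×10.8) = 0.04227 K/W
R_outer film = 1/(h_o·2πr_oL) = 1/(7.11×2π×0.2676×10.8) = 0.007745 K/W
R_total = 0.1042 K/W
Q = ΔT/R_total = 151/0.1042

Q ≈ 1450 W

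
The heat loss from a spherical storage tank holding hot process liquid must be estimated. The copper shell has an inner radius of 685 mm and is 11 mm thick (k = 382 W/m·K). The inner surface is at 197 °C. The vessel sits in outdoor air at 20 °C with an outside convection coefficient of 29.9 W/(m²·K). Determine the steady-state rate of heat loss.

Q ≈ 32200 W

Spherical conduction: R = (1/r_in − 1/r_out)/(4πk) per layer; series-sum.
R_copper shell = (1/0.685 − 1/0.696)/(4π×382) = 4.806×10^-6 K/W
R_outer film = 1/(h·4πr_o²) = 1/(29.9×4π×0.696²) = 0.005494 K/W
R_total = 0.005499 K/W
Q = ΔT/R_total = 177/0.005499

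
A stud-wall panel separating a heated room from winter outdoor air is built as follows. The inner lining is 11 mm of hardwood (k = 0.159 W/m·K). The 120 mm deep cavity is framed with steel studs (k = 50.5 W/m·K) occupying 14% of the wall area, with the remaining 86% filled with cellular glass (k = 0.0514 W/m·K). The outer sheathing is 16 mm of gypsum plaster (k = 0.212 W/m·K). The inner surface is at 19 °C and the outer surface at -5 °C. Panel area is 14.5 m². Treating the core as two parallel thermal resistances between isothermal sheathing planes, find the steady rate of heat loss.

Sheathing layers in series; stud and cavity paths in parallel between them.
R_inner = 0.011/(0.159×14.5) = 0.004771 K/W
R_stud  = 0.12/(50.5×0.14×14.5) = 0.001171 K/W
R_cav   = 0.12/(0.0514×0.86×14.5) = 0.1872 K/W
1/R_core = 1/R_stud + 1/R_cav → R_core = 0.001163 K/W
R_outer = 0.016/(0.212×14.5) = 0.005205 K/W
R_total = 0.01114 K/W
Q = ΔT/R_total = 24/0.01114

Q ≈ 2150 W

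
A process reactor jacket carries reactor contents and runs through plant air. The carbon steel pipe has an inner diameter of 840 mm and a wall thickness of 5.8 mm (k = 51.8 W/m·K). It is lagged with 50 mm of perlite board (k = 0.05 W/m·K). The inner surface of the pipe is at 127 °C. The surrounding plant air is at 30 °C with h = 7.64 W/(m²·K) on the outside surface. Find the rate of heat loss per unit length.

q′ ≈ 244 W/m

Treating each annulus and film as a series resistance:
R_carbon steel pipe wall = ln(425.8/420)/(2π×51.8×1) = 4.214×10^-5 K/W
R_perlite board = ln(475.8/425.8)/(2π×0.05×1) = 0.3534 K/W
R_outer film = 1/(h_o·2πr_oL) = 1/(7.64×2π×0.4758×1) = 0.04378 K/W
R_total = 0.3972 K/W
Q = ΔT/R_total = 97/0.3972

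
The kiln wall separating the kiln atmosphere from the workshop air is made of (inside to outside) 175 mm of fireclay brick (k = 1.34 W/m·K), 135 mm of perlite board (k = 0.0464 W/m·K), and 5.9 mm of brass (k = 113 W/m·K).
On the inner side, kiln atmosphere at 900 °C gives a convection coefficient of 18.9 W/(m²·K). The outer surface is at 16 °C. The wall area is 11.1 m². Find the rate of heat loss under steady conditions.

Q ≈ 3170 W

Series thermal resistances:
R_inner film = 1/(h_i·A) = 1/(18.9×11.1) = 0.004767 K/W
R_fireclay brick = L/(kA) = 0.175/(1.34×11.1) = 0.01177 K/W
R_perlite board = L/(kA) = 0.135/(0.0464×11.1) = 0.2621 K/W
R_brass = L/(kA) = 0.0059/(113×11.1) = 4.704×10^-6 K/W
R_total = 0.2787 K/W
Q = ΔT / R_total = 884 / 0.2787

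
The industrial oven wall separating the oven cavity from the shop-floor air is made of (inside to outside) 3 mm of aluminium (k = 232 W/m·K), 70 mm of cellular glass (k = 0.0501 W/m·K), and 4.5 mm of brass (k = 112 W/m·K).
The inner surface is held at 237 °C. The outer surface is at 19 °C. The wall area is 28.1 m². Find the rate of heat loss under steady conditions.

Q ≈ 4380 W

Series thermal resistances:
R_aluminium = L/(kA) = 0.003/(232×28.1) = 4.602×10^-7 K/W
R_cellular glass = L/(kA) = 0.07/(0.0501×28.1) = 0.04972 K/W
R_brass = L/(kA) = 0.0045/(112×28.1) = 1.43×10^-6 K/W
R_total = 0.04972 K/W
Q = ΔT / R_total = 218 / 0.04972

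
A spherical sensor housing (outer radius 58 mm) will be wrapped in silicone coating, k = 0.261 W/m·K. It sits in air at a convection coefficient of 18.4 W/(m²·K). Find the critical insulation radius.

r_cr ≈ 28.4 mm

For a sphere r_cr = 2k/h = 2×0.261/18.4
r_cr = 28.4 mm; since the bare radius (58 mm) is above r_cr, any added insulation will reduce heat loss.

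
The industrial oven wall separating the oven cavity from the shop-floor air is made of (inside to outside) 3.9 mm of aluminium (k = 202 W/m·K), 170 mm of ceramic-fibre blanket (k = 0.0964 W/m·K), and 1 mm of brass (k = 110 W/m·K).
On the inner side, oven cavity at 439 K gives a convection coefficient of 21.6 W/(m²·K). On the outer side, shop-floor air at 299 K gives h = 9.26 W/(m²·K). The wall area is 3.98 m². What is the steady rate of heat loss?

Using the resistance-network approach (series):
R_inner film = 1/(h_i·A) = 1/(21.6×3.98) = 0.01163 K/W
R_aluminium = L/(kA) = 0.0039/(202×3.98) = 4.851×10^-6 K/W
R_ceramic-fibre blanket = L/(kA) = 0.17/(0.0964×3.98) = 0.4431 K/W
R_brass = L/(kA) = 0.001/(110×3.98) = 2.284×10^-6 K/W
R_outer film = 1/(h_o·A) = 1/(9.26×3.98) = 0.02713 K/W
R_total = 0.4819 K/W
Q = ΔT / R_total = 140 / 0.4819

Q ≈ 291 W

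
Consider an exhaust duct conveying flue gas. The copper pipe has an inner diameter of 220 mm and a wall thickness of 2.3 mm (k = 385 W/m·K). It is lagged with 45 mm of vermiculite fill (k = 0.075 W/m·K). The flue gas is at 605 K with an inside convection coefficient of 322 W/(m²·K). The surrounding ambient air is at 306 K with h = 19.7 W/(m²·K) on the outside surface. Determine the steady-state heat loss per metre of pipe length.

q′ ≈ 388 W/m

For a radial system each layer contributes R = ln(r_out/r_in)/(2πkL); films add R = 1/(hA).
R_inner film = 1/(h_i·2πr₁L) = 1/(322×2π×0.11×1) = 0.004493 K/W
R_copper pipe wall = ln(112.3/110)/(2π×385×1) = 8.554×10^-6 K/W
R_vermiculite fill = ln(157.3/112.3)/(2π×0.075×1) = 0.7151 K/W
R_outer film = 1/(h_o·2πr_oL) = 1/(19.7×2π×0.1573×1) = 0.05136 K/W
R_total = 0.771 K/W
Q = ΔT/R_total = 299/0.771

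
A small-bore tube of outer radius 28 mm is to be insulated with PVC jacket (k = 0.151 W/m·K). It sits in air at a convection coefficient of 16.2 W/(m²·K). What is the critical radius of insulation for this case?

For a cylinder r_cr = k/h = 0.151/16.2
r_cr = 9.32 mm; since the bare radius (28 mm) is above r_cr, any added insulation will reduce heat loss.

r_cr ≈ 9.32 mm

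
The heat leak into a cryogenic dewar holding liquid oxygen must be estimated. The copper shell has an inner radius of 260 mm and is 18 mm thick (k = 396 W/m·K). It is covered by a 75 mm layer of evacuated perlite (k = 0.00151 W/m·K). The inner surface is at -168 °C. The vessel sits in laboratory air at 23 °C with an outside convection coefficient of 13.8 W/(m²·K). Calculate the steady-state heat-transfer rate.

Radial (spherical) resistances in series:
R_copper shell = (1/0.26 − 1/0.278)/(4π×396) = 5.004×10^-5 K/W
R_evacuated perlite = (1/0.278 − 1/0.353)/(4π×0.00151) = 40.28 K/W
R_outer film = 1/(h·4πr_o²) = 1/(13.8×4π×0.353²) = 0.04628 K/W
R_total = 40.32 K/W
Q = ΔT/R_total = 191/40.32

Q ≈ 4.74 W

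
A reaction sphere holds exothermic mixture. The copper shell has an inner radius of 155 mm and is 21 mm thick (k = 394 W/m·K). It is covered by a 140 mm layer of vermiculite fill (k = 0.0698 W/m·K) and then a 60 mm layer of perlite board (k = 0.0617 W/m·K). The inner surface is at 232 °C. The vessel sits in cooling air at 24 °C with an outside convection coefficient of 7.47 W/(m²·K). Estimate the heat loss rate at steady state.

Spherical conduction: R = (1/r_in − 1/r_out)/(4πk) per layer; series-sum.
R_copper shell = (1/0.155 − 1/0.176)/(4π×394) = 1.555×10^-4 K/W
R_vermiculite fill = (1/0.176 − 1/0.316)/(4π×0.0698) = 2.87 K/W
R_perlite board = (1/0.316 − 1/0.376)/(4π×0.0617) = 0.6513 K/W
R_outer film = 1/(h·4πr_o²) = 1/(7.47×4π×0.376²) = 0.07535 K/W
R_total = 3.597 K/W
Q = ΔT/R_total = 208/3.597

Q ≈ 57.8 W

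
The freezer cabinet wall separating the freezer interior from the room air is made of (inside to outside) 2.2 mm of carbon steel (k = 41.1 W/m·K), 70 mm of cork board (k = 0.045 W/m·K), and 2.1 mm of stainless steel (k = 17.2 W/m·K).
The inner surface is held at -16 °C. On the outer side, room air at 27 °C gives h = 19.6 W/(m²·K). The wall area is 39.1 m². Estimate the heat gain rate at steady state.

Thermal resistances in series:
R_carbon steel = L/(kA) = 0.0022/(41.1×39.1) = 1.369×10^-6 K/W
R_cork board = L/(kA) = 0.07/(0.045×39.1) = 0.03978 K/W
R_stainless steel = L/(kA) = 0.0021/(17.2×39.1) = 3.123×10^-6 K/W
R_outer film = 1/(h_o·A) = 1/(19.6×39.1) = 0.001305 K/W
R_total = 0.04109 K/W
Q = ΔT / R_total = 43 / 0.04109

Q ≈ 1050 W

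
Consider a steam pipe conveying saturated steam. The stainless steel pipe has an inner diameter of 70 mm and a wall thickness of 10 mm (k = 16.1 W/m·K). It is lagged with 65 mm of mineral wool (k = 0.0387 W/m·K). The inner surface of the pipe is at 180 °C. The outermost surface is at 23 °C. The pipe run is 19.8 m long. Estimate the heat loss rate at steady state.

Q ≈ 845 W

Per-layer cylindrical resistances, series-summed:
R_stainless steel pipe wall = ln(45/35)/(2π×16.1×19.8) = 1.255×10^-4 K/W
R_mineral wool = ln(110/45)/(2π×0.0387×19.8) = 0.1856 K/W
R_total = 0.1858 K/W
Q = ΔT/R_total = 157/0.1858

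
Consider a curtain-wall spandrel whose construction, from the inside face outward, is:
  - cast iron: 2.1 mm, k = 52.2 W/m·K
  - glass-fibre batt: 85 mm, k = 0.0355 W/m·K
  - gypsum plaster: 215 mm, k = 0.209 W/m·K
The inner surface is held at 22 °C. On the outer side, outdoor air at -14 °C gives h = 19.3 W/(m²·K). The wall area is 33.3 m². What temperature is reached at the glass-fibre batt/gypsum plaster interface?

T ≈ -2.81 °C

Using the resistance-network approach (series):
R_cast iron = L/(kA) = 0.0021/(52.2×33.3) = 1.208×10^-6 K/W
R_glass-fibre batt = L/(kA) = 0.085/(0.0355×33.3) = 0.0719 K/W
R_gypsum plaster = L/(kA) = 0.215/(0.209×33.3) = 0.03089 K/W
R_outer film = 1/(h_o·A) = 1/(19.3×33.3) = 0.001556 K/W
R_total = 0.1044 K/W;  Q = ΔT/R_total = 36/0.1044 = 345 W
T_interface = T_inner − Q·ΣR(inner→interface) = 22 − 345×0.0719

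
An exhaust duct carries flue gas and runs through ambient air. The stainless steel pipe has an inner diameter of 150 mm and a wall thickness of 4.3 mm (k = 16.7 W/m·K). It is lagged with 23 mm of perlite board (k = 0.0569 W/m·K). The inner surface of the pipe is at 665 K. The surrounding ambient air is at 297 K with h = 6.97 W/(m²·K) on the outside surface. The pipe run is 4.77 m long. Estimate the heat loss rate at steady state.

Q ≈ 1880 W

Treating each annulus and film as a series resistance:
R_stainless steel pipe wall = ln(79.3/75)/(2π×16.7×4.77) = 1.114×10^-4 K/W
R_perlite board = ln(102.3/79.3)/(2π×0.0569×4.77) = 0.1493 K/W
R_outer film = 1/(h_o·2πr_oL) = 1/(6.97×2π×0.1023×4.77) = 0.04679 K/W
R_total = 0.1962 K/W
Q = ΔT/R_total = 368/0.1962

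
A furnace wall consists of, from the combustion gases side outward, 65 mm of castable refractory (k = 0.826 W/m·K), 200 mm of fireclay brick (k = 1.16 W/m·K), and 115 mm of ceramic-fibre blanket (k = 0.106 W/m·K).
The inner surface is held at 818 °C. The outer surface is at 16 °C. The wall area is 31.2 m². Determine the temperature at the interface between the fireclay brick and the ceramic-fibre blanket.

T ≈ 667 °C

Model the wall as resistances in series:
R_castable refractory = L/(kA) = 0.065/(0.826×31.2) = 0.002522 K/W
R_fireclay brick = L/(kA) = 0.2/(1.16×31.2) = 0.005526 K/W
R_ceramic-fibre blanket = L/(kA) = 0.115/(0.106×31.2) = 0.03477 K/W
R_total = 0.04282 K/W;  Q = ΔT/R_total = 802/0.04282 = 18730 W
T_interface = T_inner − Q·ΣR(inner→interface) = 818 − 18700×0.008048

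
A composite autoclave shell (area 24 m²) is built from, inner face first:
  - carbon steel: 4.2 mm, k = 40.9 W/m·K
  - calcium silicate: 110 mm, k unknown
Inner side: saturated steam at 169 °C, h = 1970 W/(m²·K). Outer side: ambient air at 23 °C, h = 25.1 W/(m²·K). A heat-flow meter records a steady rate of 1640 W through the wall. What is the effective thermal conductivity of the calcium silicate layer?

Series thermal resistances:
R_inner film = 1/(h_i·A) = 1/(1970×24) = 2.115×10^-5 K/W
R_carbon steel = L/(kA) = 0.0042/(40.9×24) = 4.279×10^-6 K/W
R_outer film = 1/(h_o·A) = 1/(25.1×24) = 0.00166 K/W
Sum of known resistances R_other = 0.001685 K/W
Total R = ΔT/Q = 146/1640 = 0.08902 K/W
R_calcium silicate = R_total − R_other = 0.08734 K/W
k = L/(R·A) = 0.11/(0.08734×24)

k ≈ 0.0525 W/(m·K)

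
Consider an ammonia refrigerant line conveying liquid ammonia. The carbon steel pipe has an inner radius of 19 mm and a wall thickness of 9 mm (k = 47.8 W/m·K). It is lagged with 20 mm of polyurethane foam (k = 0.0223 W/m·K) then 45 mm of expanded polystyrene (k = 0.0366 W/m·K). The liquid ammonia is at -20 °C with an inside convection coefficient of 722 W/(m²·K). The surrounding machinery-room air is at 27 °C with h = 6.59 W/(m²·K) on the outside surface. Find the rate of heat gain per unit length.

Treating each annulus and film as a series resistance:
R_inner film = 1/(h_i·2πr₁L) = 1/(722×2π×0.019×1) = 0.0116 K/W
R_carbon steel pipe wall = ln(28/19)/(2π×47.8×1) = 0.001291 K/W
R_polyurethane foam = ln(48/28)/(2π×0.0223×1) = 3.847 K/W
R_expanded polystyrene = ln(93/48)/(2π×0.0366×1) = 2.876 K/W
R_outer film = 1/(h_o·2πr_oL) = 1/(6.59×2π×0.093×1) = 0.2597 K/W
R_total = 6.995 K/W
Q = ΔT/R_total = 47/6.995

q′ ≈ 6.72 W/m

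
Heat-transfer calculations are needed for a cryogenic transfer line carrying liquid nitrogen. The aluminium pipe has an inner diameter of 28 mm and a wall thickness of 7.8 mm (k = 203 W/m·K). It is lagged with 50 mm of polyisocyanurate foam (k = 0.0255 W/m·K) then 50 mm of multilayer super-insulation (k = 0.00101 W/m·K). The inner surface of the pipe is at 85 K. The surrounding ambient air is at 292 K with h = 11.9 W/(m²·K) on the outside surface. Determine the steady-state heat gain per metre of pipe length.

Treating each annulus and film as a series resistance:
R_aluminium pipe wall = ln(21.8/14)/(2π×203×1) = 3.472×10^-4 K/W
R_polyisocyanurate foam = ln(71.8/21.8)/(2π×0.0255×1) = 7.44 K/W
R_multilayer super-insulation = ln(121.8/71.8)/(2π×0.00101×1) = 83.28 K/W
R_outer film = 1/(h_o·2πr_oL) = 1/(11.9×2π×0.1218×1) = 0.1098 K/W
R_total = 90.83 K/W
Q = ΔT/R_total = 207/90.83

q′ ≈ 2.28 W/m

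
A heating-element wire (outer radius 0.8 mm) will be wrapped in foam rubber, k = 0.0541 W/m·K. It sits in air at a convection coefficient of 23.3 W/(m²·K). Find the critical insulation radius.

For a cylinder r_cr = k/h = 0.0541/23.3
r_cr = 2.32 mm; since the bare radius (0.8 mm) is below r_cr, adding a thin layer of insulation will *increase* heat loss.

r_cr ≈ 2.32 mm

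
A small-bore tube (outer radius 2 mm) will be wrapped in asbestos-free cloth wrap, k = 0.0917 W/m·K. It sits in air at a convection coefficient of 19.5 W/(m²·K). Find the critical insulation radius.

r_cr ≈ 4.7 mm

For a cylinder r_cr = k/h = 0.0917/19.5
r_cr = 4.7 mm; since the bare radius (2 mm) is below r_cr, adding a thin layer of insulation will *increase* heat loss.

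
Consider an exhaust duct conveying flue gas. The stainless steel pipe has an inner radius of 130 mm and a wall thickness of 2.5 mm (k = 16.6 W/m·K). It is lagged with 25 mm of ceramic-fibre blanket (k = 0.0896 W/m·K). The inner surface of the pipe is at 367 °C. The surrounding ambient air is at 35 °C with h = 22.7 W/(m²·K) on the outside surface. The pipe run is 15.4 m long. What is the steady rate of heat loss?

Q ≈ 14500 W

Per-layer cylindrical resistances, series-summed:
R_stainless steel pipe wall = ln(132.5/130)/(2π×16.6×15.4) = 1.186×10^-5 K/W
R_ceramic-fibre blanket = ln(157.5/132.5)/(2π×0.0896×15.4) = 0.01994 K/W
R_outer film = 1/(h_o·2πr_oL) = 1/(22.7×2π×0.1575×15.4) = 0.002891 K/W
R_total = 0.02284 K/W
Q = ΔT/R_total = 332/0.02284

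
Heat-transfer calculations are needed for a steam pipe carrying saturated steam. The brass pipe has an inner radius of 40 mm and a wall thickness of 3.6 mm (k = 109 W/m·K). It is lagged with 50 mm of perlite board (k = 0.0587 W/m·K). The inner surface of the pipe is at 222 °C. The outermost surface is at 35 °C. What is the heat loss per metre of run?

Cylindrical conduction, so R = ln(r₂/r₁)/(2πkL) per layer, in series:
R_brass pipe wall = ln(43.6/40)/(2π×109×1) = 1.258×10^-4 K/W
R_perlite board = ln(93.6/43.6)/(2π×0.0587×1) = 2.071 K/W
R_total = 2.072 K/W
Q = ΔT/R_total = 187/2.072

q′ ≈ 90.3 W/m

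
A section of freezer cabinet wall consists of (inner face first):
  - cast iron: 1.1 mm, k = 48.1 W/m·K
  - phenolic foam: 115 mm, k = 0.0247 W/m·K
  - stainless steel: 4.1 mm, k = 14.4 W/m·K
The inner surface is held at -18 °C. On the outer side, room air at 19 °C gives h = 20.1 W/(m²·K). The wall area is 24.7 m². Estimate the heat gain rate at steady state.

Using the resistance-network approach (series):
R_cast iron = L/(kA) = 0.0011/(48.1×24.7) = 9.259×10^-7 K/W
R_phenolic foam = L/(kA) = 0.115/(0.0247×24.7) = 0.1885 K/W
R_stainless steel = L/(kA) = 0.0041/(14.4×24.7) = 1.153×10^-5 K/W
R_outer film = 1/(h_o·A) = 1/(20.1×24.7) = 0.002014 K/W
R_total = 0.1905 K/W
Q = ΔT / R_total = 37 / 0.1905

Q ≈ 194 W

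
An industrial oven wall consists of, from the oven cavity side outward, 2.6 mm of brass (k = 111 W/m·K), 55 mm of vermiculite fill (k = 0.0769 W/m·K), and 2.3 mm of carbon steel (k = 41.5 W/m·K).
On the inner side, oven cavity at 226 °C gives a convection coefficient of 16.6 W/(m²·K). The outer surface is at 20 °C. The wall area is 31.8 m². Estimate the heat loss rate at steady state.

Q ≈ 8450 W

Series thermal resistances:
R_inner film = 1/(h_i·A) = 1/(16.6×31.8) = 0.001894 K/W
R_brass = L/(kA) = 0.0026/(111×31.8) = 7.366×10^-7 K/W
R_vermiculite fill = L/(kA) = 0.055/(0.0769×31.8) = 0.02249 K/W
R_carbon steel = L/(kA) = 0.0023/(41.5×31.8) = 1.743×10^-6 K/W
R_total = 0.02439 K/W
Q = ΔT / R_total = 206 / 0.02439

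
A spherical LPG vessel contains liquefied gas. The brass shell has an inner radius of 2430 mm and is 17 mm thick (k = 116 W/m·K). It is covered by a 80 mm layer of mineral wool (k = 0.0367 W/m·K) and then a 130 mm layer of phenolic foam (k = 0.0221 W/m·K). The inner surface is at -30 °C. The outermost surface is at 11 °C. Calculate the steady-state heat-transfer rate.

Q ≈ 419 W

Radial (spherical) resistances in series:
R_brass shell = (1/2.43 − 1/2.447)/(4π×116) = 1.961×10^-6 K/W
R_mineral wool = (1/2.447 − 1/2.527)/(4π×0.0367) = 0.02805 K/W
R_phenolic foam = (1/2.527 − 1/2.657)/(4π×0.0221) = 0.06972 K/W
R_total = 0.09777 K/W
Q = ΔT/R_total = 41/0.09777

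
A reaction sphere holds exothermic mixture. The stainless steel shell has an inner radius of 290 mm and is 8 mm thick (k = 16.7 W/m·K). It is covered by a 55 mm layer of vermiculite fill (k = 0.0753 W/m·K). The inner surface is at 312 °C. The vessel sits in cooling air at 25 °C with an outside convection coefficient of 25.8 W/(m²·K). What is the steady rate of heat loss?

Q ≈ 497 W

Spherical conduction: R = (1/r_in − 1/r_out)/(4πk) per layer; series-sum.
R_stainless steel shell = (1/0.29 − 1/0.298)/(4π×16.7) = 4.411×10^-4 K/W
R_vermiculite fill = (1/0.298 − 1/0.353)/(4π×0.0753) = 0.5525 K/W
R_outer film = 1/(h·4πr_o²) = 1/(25.8×4π×0.353²) = 0.02475 K/W
R_total = 0.5777 K/W
Q = ΔT/R_total = 287/0.5777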